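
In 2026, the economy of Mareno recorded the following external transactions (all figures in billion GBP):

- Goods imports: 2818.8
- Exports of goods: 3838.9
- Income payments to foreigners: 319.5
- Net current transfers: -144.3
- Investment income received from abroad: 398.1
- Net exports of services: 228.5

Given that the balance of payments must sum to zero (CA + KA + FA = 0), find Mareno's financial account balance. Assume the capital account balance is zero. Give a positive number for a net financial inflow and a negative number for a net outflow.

-1182.9

Goods balance = 3838.9 - 2818.8 = 1020.1
Services balance = 228.5
Trade balance (goods + services) = 1020.1 + 228.5 = 1248.6
Net primary income = 398.1 - 319.5 = 78.6
Net secondary income = -144.3
Current account = 1248.6 + 78.6 + (-144.3) = 1182.9
Financial account = -(1182.9) = -1182.9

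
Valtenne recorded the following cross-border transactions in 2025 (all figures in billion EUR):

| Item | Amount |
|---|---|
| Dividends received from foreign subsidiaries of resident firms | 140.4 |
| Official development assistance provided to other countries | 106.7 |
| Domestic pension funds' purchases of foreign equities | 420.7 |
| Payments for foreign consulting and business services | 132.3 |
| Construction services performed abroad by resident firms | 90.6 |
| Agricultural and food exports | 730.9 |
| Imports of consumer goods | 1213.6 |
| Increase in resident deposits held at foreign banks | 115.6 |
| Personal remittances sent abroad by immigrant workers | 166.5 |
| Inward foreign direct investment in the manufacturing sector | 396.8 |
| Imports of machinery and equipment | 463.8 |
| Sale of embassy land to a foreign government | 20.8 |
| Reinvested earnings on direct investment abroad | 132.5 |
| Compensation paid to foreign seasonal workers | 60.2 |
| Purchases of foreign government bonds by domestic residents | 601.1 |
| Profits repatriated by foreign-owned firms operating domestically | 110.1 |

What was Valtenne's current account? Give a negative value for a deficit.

-1158.8

Goods: -1213.6 - 463.8 + 730.9 = -946.5
Services: -132.3 + 90.6 = -41.7
Primary income: -110.1 + 140.4 + 132.5 - 60.2 = 102.6
Secondary income: -106.7 - 166.5 = -273.2
Current account = (-946.5) + (-41.7) + 102.6 + (-273.2) = -1158.8
(Excluded from the current account — financial account: domestic pension funds' purchases of foreign equities 420.7, increase in resident deposits held at foreign banks 115.6, inward foreign direct investment in the manufacturing sector 396.8, purchases of foreign government bonds by domestic residents 601.1; capital account: sale of embassy land to a foreign government 20.8.)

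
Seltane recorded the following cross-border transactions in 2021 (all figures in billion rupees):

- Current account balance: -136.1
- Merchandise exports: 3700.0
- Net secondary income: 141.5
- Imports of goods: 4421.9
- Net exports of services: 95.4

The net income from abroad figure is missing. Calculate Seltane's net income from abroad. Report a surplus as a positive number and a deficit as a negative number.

348.9

Current account = goods balance + services balance + net primary income + net secondary income
Sum of the known components = -485.0
Net income from abroad = CA - (known components) = -136.1 - (-485.0) = 348.9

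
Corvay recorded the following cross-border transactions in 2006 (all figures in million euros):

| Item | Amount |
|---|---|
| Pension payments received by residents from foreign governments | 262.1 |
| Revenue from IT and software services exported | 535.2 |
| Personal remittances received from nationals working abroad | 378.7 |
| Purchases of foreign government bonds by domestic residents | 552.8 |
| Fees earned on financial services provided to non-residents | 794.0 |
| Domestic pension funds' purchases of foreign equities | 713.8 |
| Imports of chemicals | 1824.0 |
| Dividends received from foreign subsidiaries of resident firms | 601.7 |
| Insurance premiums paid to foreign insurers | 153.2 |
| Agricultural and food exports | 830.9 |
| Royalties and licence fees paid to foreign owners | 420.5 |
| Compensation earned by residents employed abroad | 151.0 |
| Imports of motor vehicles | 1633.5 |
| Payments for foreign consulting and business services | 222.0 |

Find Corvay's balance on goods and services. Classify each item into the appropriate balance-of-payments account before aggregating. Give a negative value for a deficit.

Goods: -1633.5 - 1824.0 + 830.9 = -2626.6
Services: -153.2 - 420.5 - 222.0 + 794.0 + 535.2 = 533.5
Trade balance = -2626.6 + 533.5 = -2093.1
(Excluded from the trade balance — secondary income: pension payments received by residents from foreign governments 262.1, personal remittances received from nationals working abroad 378.7; financial account: purchases of foreign government bonds by domestic residents 552.8, domestic pension funds' purchases of foreign equities 713.8; primary income: dividends received from foreign subsidiaries of resident firms 601.7, compensation earned by residents employed abroad 151.0.)

-2093.1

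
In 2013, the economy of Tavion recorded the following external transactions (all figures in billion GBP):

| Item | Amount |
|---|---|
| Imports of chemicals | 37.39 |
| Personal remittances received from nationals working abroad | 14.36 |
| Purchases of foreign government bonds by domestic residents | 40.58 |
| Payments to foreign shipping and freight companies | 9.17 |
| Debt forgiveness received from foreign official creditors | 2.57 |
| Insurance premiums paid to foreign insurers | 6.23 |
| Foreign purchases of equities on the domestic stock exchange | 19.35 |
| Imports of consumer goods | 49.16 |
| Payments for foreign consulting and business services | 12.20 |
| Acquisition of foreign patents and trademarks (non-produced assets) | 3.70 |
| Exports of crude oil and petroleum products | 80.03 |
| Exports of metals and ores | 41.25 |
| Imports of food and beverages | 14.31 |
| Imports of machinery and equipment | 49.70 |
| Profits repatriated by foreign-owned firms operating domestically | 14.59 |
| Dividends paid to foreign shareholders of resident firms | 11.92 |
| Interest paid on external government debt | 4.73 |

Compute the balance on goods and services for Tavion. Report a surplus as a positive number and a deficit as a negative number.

Goods: 80.03 - 49.70 - 14.31 + 41.25 - 49.16 - 37.39 = -29.28
Services: -12.20 - 6.23 - 9.17 = -27.60
Trade balance = -29.28 + (-27.60) = -56.88
(Excluded from the trade balance — secondary income: personal remittances received from nationals working abroad 14.36; financial account: purchases of foreign government bonds by domestic residents 40.58, foreign purchases of equities on the domestic stock exchange 19.35; capital account: debt forgiveness received from foreign official creditors 2.57, acquisition of foreign patents and trademarks (non-produced assets) 3.70; primary income: profits repatriated by foreign-owned firms operating domestically 14.59, dividends paid to foreign shareholders of resident firms 11.92, interest paid on external government debt 4.73.)

-56.88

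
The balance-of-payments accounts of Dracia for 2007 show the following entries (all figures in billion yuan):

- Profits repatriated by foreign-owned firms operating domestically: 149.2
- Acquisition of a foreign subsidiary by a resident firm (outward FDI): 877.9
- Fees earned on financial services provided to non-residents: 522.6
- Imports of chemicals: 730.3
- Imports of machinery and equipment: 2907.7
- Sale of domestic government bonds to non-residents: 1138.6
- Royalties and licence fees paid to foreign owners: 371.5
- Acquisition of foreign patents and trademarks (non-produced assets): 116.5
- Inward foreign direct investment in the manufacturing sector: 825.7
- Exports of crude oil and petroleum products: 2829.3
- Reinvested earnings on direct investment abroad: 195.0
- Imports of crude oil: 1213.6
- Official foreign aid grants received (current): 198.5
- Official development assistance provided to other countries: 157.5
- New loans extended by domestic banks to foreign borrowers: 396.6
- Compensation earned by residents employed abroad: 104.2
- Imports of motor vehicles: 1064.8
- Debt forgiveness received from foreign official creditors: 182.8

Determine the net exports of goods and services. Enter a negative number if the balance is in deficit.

Goods: -730.3 - 1213.6 - 1064.8 - 2907.7 + 2829.3 = -3087.1
Services: -371.5 + 522.6 = 151.1
Trade balance = -3087.1 + 151.1 = -2936.0
(Excluded from the trade balance — primary income: profits repatriated by foreign-owned firms operating domestically 149.2, reinvested earnings on direct investment abroad 195.0, compensation earned by residents employed abroad 104.2; financial account: acquisition of a foreign subsidiary by a resident firm (outward FDI) 877.9, sale of domestic government bonds to non-residents 1138.6, inward foreign direct investment in the manufacturing sector 825.7, new loans extended by domestic banks to foreign borrowers 396.6; capital account: acquisition of foreign patents and trademarks (non-produced assets) 116.5, debt forgiveness received from foreign official creditors 182.8; secondary income: official foreign aid grants received (current) 198.5, official development assistance provided to other countries 157.5.)

-2936.0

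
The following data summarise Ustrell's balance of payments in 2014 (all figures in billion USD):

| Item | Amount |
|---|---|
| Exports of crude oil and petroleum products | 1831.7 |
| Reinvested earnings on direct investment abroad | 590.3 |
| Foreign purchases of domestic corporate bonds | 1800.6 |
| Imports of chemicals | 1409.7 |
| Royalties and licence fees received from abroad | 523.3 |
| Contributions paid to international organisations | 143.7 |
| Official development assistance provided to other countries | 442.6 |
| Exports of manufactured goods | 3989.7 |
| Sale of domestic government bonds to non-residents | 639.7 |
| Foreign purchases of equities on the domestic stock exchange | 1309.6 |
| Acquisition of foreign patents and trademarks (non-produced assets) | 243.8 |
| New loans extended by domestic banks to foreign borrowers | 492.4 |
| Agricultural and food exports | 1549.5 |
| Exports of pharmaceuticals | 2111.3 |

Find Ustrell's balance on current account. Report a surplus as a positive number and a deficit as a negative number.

8599.8

Goods: -1409.7 + 3989.7 + 1549.5 + 2111.3 + 1831.7 = 8072.5
Services: 523.3
Primary income: 590.3
Secondary income: -442.6 - 143.7 = -586.3
Current account = 8072.5 + 523.3 + 590.3 + (-586.3) = 8599.8
(Excluded from the current account — financial account: foreign purchases of domestic corporate bonds 1800.6, sale of domestic government bonds to non-residents 639.7, foreign purchases of equities on the domestic stock exchange 1309.6, new loans extended by domestic banks to foreign borrowers 492.4; capital account: acquisition of foreign patents and trademarks (non-produced assets) 243.8.)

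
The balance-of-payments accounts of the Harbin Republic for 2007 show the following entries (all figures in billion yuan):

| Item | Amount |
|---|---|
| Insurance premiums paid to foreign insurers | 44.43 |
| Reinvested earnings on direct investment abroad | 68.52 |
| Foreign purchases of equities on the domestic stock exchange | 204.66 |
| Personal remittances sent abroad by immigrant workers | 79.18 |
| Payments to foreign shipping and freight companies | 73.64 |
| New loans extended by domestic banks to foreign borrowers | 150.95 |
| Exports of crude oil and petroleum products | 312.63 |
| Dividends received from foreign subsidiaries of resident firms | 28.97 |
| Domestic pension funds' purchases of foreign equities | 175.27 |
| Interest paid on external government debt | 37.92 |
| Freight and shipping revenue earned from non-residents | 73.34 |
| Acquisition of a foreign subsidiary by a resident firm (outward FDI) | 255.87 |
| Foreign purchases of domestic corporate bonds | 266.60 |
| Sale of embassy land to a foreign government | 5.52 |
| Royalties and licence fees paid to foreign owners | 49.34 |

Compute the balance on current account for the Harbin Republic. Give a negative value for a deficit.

Goods: 312.63
Services: -44.43 - 49.34 - 73.64 + 73.34 = -94.07
Primary income: -37.92 + 28.97 + 68.52 = 59.57
Secondary income: -79.18
Current account = 312.63 + (-94.07) + 59.57 + (-79.18) = 198.95
(Excluded from the current account — financial account: foreign purchases of equities on the domestic stock exchange 204.66, new loans extended by domestic banks to foreign borrowers 150.95, domestic pension funds' purchases of foreign equities 175.27, acquisition of a foreign subsidiary by a resident firm (outward FDI) 255.87, foreign purchases of domestic corporate bonds 266.60; capital account: sale of embassy land to a foreign government 5.52.)

198.95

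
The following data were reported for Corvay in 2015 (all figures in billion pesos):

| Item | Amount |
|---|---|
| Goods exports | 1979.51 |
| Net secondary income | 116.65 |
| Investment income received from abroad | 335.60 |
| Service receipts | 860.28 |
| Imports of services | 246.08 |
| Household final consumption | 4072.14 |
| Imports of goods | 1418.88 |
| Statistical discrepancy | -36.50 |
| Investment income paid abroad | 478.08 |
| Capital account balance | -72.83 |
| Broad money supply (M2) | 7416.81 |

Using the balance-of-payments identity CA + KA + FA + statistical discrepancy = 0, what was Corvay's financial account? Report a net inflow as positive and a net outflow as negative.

Goods balance = 1979.51 - 1418.88 = 560.63
Services balance = 860.28 - 246.08 = 614.20
Trade balance (goods + services) = 560.63 + 614.20 = 1174.83
Net primary income = 335.60 - 478.08 = -142.48
Net secondary income = 116.65
Current account = 1174.83 + (-142.48) + 116.65 = 1149.00
Financial account = -(1149.00 + (-72.83) + (-36.50)) = -1039.67

-1039.67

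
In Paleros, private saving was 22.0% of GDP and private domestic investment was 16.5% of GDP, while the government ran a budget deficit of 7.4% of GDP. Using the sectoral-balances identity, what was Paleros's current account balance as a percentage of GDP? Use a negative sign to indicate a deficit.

-1.9

By the sectoral-balances identity, CA = (S_private - I) + (T - G).
Private balance = 22.0 - 16.5 = 5.5
Government balance (T - G) = -7.4
CA = 5.5 + (-7.4) = -1.9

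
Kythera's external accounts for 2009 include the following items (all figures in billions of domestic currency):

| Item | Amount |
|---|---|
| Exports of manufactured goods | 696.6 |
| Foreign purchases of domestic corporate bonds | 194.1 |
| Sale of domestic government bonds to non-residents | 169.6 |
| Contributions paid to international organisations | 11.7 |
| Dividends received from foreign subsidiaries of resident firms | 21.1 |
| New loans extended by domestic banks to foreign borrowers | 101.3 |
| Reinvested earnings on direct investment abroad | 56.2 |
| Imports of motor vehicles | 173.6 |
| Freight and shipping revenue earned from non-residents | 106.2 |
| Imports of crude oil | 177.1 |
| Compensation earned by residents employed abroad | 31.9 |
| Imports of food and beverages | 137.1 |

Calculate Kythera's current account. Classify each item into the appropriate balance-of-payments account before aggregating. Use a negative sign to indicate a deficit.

412.5

Goods: -137.1 - 177.1 - 173.6 + 696.6 = 208.8
Services: 106.2
Primary income: 31.9 + 21.1 + 56.2 = 109.2
Secondary income: -11.7
Current account = 208.8 + 106.2 + 109.2 + (-11.7) = 412.5
(Excluded from the current account — financial account: foreign purchases of domestic corporate bonds 194.1, sale of domestic government bonds to non-residents 169.6, new loans extended by domestic banks to foreign borrowers 101.3.)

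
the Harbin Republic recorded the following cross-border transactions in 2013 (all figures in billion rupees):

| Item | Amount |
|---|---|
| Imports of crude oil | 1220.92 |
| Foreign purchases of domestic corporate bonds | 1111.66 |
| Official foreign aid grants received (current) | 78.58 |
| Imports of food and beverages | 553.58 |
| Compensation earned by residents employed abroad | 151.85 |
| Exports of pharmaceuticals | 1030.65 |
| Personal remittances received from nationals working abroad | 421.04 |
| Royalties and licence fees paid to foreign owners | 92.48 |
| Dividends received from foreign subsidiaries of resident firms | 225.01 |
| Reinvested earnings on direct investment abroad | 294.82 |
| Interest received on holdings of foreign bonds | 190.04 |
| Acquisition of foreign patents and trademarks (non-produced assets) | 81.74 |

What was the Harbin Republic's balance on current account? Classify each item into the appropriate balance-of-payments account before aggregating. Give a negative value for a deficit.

525.01

Goods: -553.58 - 1220.92 + 1030.65 = -743.85
Services: -92.48
Primary income: 190.04 + 225.01 + 151.85 + 294.82 = 861.72
Secondary income: 421.04 + 78.58 = 499.62
Current account = (-743.85) + (-92.48) + 861.72 + 499.62 = 525.01
(Excluded from the current account — financial account: foreign purchases of domestic corporate bonds 1111.66; capital account: acquisition of foreign patents and trademarks (non-produced assets) 81.74.)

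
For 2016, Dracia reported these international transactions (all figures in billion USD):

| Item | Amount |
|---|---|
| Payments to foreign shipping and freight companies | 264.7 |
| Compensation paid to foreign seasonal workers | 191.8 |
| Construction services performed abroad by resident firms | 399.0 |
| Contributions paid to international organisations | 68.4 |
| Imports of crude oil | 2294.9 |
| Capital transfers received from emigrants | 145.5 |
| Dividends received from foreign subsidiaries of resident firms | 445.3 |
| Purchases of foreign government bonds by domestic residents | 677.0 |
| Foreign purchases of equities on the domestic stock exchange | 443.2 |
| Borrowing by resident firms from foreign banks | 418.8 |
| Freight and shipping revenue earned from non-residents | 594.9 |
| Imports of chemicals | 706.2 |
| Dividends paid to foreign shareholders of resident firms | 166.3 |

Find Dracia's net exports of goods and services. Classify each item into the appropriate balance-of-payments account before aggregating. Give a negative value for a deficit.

-2271.9

Goods: -2294.9 - 706.2 = -3001.1
Services: 594.9 - 264.7 + 399.0 = 729.2
Trade balance = -3001.1 + 729.2 = -2271.9
(Excluded from the trade balance — primary income: compensation paid to foreign seasonal workers 191.8, dividends received from foreign subsidiaries of resident firms 445.3, dividends paid to foreign shareholders of resident firms 166.3; secondary income: contributions paid to international organisations 68.4; capital account: capital transfers received from emigrants 145.5; financial account: purchases of foreign government bonds by domestic residents 677.0, foreign purchases of equities on the domestic stock exchange 443.2, borrowing by resident firms from foreign banks 418.8.)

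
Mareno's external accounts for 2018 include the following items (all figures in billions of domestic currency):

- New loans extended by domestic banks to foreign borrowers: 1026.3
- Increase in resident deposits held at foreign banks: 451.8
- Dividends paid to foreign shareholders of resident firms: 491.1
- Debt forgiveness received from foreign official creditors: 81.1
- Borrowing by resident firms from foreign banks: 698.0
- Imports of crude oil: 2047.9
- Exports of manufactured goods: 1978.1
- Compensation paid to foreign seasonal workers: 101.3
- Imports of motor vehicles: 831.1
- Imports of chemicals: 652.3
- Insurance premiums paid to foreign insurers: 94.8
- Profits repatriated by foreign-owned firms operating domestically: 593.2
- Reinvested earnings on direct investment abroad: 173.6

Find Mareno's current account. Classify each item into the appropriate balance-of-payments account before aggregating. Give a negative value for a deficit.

Goods: -652.3 - 831.1 - 2047.9 + 1978.1 = -1553.2
Services: -94.8
Primary income: 173.6 - 491.1 - 101.3 - 593.2 = -1012.0
Current account = (-1553.2) + (-94.8) + (-1012.0) = -2660.0
(Excluded from the current account — financial account: new loans extended by domestic banks to foreign borrowers 1026.3, increase in resident deposits held at foreign banks 451.8, borrowing by resident firms from foreign banks 698.0; capital account: debt forgiveness received from foreign official creditors 81.1.)

-2660.0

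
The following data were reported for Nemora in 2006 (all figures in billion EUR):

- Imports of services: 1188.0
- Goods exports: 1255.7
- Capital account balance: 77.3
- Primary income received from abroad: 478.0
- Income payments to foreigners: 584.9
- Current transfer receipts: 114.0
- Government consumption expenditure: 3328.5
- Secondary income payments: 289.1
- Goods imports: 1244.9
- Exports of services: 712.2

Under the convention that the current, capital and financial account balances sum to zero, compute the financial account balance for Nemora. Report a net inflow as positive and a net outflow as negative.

669.7

Goods balance = 1255.7 - 1244.9 = 10.8
Services balance = 712.2 - 1188.0 = -475.8
Trade balance (goods + services) = 10.8 + (-475.8) = -465.0
Net primary income = 478.0 - 584.9 = -106.9
Net secondary income = 114.0 - 289.1 = -175.1
Current account = -465.0 + (-106.9) + (-175.1) = -747.0
Financial account = -(-747.0 + 77.3) = 669.7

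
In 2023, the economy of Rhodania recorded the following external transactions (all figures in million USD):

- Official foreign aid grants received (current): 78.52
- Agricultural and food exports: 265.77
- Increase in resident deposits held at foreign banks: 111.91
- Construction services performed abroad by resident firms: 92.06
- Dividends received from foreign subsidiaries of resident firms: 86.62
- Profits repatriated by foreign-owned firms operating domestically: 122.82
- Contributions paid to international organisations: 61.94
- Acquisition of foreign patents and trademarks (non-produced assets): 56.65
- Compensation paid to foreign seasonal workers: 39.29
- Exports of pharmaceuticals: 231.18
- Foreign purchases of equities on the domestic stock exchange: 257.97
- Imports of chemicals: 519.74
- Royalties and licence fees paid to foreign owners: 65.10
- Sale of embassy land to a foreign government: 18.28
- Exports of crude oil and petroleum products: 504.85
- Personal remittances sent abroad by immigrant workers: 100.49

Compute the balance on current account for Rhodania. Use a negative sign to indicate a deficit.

Goods: 231.18 - 519.74 + 265.77 + 504.85 = 482.06
Services: -65.10 + 92.06 = 26.96
Primary income: -39.29 - 122.82 + 86.62 = -75.49
Secondary income: 78.52 - 100.49 - 61.94 = -83.91
Current account = 482.06 + 26.96 + (-75.49) + (-83.91) = 349.62
(Excluded from the current account — financial account: increase in resident deposits held at foreign banks 111.91, foreign purchases of equities on the domestic stock exchange 257.97; capital account: acquisition of foreign patents and trademarks (non-produced assets) 56.65, sale of embassy land to a foreign government 18.28.)

349.62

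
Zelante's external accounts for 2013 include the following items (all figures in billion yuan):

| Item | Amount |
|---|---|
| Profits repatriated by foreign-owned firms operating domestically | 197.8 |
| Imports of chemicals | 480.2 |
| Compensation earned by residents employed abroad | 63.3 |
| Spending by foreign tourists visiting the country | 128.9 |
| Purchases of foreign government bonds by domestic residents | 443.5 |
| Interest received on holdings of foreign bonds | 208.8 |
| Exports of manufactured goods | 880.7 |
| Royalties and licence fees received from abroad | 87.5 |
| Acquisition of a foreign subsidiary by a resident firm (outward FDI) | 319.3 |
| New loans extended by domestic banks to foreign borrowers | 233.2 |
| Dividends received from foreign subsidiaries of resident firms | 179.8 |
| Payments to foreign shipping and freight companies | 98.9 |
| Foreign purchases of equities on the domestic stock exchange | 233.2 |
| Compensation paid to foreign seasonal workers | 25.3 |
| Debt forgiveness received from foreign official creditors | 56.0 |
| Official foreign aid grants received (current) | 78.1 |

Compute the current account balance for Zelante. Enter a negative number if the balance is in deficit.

824.9

Goods: -480.2 + 880.7 = 400.5
Services: 128.9 - 98.9 + 87.5 = 117.5
Primary income: -197.8 + 63.3 + 179.8 - 25.3 + 208.8 = 228.8
Secondary income: 78.1
Current account = 400.5 + 117.5 + 228.8 + 78.1 = 824.9
(Excluded from the current account — financial account: purchases of foreign government bonds by domestic residents 443.5, acquisition of a foreign subsidiary by a resident firm (outward FDI) 319.3, new loans extended by domestic banks to foreign borrowers 233.2, foreign purchases of equities on the domestic stock exchange 233.2; capital account: debt forgiveness received from foreign official creditors 56.0.)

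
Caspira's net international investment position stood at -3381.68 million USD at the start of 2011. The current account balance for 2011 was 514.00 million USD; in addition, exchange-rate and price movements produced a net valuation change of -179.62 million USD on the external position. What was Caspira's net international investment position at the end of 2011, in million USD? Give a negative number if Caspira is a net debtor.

-3047.30

Change in NIIP = current account + net valuation change = 514.00 + (-179.62) = 334.38
End-of-year NIIP = -3381.68 + 334.38 = -3047.30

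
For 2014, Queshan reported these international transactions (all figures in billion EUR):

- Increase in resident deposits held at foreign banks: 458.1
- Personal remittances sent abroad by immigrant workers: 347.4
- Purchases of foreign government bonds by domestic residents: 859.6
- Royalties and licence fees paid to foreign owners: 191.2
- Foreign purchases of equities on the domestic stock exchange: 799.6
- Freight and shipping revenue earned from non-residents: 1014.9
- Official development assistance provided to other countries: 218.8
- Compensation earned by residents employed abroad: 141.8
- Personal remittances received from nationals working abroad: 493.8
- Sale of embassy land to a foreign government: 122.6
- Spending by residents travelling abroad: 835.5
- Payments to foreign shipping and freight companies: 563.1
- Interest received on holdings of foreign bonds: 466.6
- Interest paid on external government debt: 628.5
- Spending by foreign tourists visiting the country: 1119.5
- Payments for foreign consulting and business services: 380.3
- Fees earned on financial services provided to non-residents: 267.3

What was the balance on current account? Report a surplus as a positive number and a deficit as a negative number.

Services: -835.5 - 380.3 - 191.2 + 267.3 + 1119.5 - 563.1 + 1014.9 = 431.6
Primary income: 141.8 - 628.5 + 466.6 = -20.1
Secondary income: 493.8 - 218.8 - 347.4 = -72.4
Current account = 431.6 + (-20.1) + (-72.4) = 339.1
(Excluded from the current account — financial account: increase in resident deposits held at foreign banks 458.1, purchases of foreign government bonds by domestic residents 859.6, foreign purchases of equities on the domestic stock exchange 799.6; capital account: sale of embassy land to a foreign government 122.6.)

339.1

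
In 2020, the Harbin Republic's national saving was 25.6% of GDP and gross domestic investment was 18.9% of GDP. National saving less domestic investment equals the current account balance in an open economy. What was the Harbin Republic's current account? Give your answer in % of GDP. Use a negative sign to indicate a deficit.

6.7

CA = S - I = 25.6 - 18.9 = 6.7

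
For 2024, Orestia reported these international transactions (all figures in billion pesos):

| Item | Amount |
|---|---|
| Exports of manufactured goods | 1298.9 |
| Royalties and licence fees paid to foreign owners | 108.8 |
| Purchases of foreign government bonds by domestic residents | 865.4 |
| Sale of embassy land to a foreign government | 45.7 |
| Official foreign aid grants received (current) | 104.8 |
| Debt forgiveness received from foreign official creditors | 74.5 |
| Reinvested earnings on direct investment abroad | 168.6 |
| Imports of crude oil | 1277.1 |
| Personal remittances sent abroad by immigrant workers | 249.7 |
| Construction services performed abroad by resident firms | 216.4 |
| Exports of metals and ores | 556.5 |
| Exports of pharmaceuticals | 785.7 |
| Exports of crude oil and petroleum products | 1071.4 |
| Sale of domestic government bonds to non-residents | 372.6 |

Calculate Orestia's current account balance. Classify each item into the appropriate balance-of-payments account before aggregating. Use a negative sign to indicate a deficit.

Goods: -1277.1 + 1071.4 + 785.7 + 556.5 + 1298.9 = 2435.4
Services: 216.4 - 108.8 = 107.6
Primary income: 168.6
Secondary income: 104.8 - 249.7 = -144.9
Current account = 2435.4 + 107.6 + 168.6 + (-144.9) = 2566.7
(Excluded from the current account — financial account: purchases of foreign government bonds by domestic residents 865.4, sale of domestic government bonds to non-residents 372.6; capital account: sale of embassy land to a foreign government 45.7, debt forgiveness received from foreign official creditors 74.5.)

2566.7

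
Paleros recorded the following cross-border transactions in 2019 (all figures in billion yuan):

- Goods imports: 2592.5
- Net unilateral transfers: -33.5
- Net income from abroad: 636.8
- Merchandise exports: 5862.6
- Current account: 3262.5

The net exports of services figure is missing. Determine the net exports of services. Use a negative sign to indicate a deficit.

-610.9

Current account = goods balance + services balance + net primary income + net secondary income
Sum of the known components = 3873.4
Net exports of services = CA - (known components) = 3262.5 - 3873.4 = -610.9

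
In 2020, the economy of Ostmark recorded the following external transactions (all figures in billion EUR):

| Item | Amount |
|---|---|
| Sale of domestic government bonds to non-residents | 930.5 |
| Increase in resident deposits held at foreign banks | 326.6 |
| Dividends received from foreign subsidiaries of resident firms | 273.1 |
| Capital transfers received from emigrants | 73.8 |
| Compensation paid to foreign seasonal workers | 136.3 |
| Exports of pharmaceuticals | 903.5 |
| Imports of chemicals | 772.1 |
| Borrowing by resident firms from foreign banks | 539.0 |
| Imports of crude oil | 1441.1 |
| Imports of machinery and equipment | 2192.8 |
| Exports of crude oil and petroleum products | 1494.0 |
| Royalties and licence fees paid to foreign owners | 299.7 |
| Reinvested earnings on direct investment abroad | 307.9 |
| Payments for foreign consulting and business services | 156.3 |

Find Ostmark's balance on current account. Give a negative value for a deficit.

-2019.8

Goods: -2192.8 + 903.5 - 772.1 + 1494.0 - 1441.1 = -2008.5
Services: -156.3 - 299.7 = -456.0
Primary income: 273.1 - 136.3 + 307.9 = 444.7
Current account = (-2008.5) + (-456.0) + 444.7 = -2019.8
(Excluded from the current account — financial account: sale of domestic government bonds to non-residents 930.5, increase in resident deposits held at foreign banks 326.6, borrowing by resident firms from foreign banks 539.0; capital account: capital transfers received from emigrants 73.8.)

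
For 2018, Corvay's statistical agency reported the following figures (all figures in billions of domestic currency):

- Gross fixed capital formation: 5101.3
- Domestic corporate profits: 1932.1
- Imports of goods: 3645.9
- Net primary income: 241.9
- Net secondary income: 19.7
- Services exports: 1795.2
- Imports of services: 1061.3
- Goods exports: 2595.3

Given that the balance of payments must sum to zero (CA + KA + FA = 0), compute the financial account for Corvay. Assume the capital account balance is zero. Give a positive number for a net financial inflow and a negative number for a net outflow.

55.1

Goods balance = 2595.3 - 3645.9 = -1050.6
Services balance = 1795.2 - 1061.3 = 733.9
Trade balance (goods + services) = -1050.6 + 733.9 = -316.7
Net primary income = 241.9
Net secondary income = 19.7
Current account = -316.7 + 241.9 + 19.7 = -55.1
Financial account = -(-55.1) = 55.1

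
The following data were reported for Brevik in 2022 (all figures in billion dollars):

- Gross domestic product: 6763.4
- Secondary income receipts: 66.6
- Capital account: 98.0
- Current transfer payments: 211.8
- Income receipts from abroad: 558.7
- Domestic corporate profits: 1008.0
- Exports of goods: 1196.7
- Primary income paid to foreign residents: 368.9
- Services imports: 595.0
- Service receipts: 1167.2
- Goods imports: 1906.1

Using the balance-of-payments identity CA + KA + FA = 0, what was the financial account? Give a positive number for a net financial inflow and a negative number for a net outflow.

-5.4

Goods balance = 1196.7 - 1906.1 = -709.4
Services balance = 1167.2 - 595.0 = 572.2
Trade balance (goods + services) = -709.4 + 572.2 = -137.2
Net primary income = 558.7 - 368.9 = 189.8
Net secondary income = 66.6 - 211.8 = -145.2
Current account = -137.2 + 189.8 + (-145.2) = -92.6
Financial account = -(-92.6 + 98.0) = -5.4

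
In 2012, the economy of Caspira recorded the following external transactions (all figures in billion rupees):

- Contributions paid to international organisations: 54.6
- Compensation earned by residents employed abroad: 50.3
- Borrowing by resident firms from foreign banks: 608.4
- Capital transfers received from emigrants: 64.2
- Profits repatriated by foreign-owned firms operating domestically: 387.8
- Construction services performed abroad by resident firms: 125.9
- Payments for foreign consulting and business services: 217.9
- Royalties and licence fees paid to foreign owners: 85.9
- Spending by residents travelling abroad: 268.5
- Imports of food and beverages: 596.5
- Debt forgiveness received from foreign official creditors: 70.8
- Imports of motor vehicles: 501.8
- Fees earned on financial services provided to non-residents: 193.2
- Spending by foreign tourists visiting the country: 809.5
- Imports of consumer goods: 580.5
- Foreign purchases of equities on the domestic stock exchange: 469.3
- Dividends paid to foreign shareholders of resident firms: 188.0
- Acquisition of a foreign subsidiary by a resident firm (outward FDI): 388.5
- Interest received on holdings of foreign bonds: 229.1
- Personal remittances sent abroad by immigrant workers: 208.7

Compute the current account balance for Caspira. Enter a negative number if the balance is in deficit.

-1682.2

Goods: -580.5 - 596.5 - 501.8 = -1678.8
Services: -217.9 + 809.5 + 125.9 - 85.9 + 193.2 - 268.5 = 556.3
Primary income: -387.8 - 188.0 + 229.1 + 50.3 = -296.4
Secondary income: -54.6 - 208.7 = -263.3
Current account = (-1678.8) + 556.3 + (-296.4) + (-263.3) = -1682.2
(Excluded from the current account — financial account: borrowing by resident firms from foreign banks 608.4, foreign purchases of equities on the domestic stock exchange 469.3, acquisition of a foreign subsidiary by a resident firm (outward FDI) 388.5; capital account: capital transfers received from emigrants 64.2, debt forgiveness received from foreign official creditors 70.8.)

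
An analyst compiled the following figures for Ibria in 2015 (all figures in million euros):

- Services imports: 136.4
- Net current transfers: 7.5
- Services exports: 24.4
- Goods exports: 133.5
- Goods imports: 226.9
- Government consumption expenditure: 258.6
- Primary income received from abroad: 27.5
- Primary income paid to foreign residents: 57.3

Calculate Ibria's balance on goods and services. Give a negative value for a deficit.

Goods balance = 133.5 - 226.9 = -93.4
Services balance = 24.4 - 136.4 = -112.0
Trade balance (goods + services) = -93.4 + (-112.0) = -205.4

-205.4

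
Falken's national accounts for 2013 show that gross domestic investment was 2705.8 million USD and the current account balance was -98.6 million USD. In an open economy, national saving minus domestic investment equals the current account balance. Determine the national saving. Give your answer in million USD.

S - I = CA (net lending to the rest of the world).
S = I + CA = 2705.8 + (-98.6) = 2607.2

2607.2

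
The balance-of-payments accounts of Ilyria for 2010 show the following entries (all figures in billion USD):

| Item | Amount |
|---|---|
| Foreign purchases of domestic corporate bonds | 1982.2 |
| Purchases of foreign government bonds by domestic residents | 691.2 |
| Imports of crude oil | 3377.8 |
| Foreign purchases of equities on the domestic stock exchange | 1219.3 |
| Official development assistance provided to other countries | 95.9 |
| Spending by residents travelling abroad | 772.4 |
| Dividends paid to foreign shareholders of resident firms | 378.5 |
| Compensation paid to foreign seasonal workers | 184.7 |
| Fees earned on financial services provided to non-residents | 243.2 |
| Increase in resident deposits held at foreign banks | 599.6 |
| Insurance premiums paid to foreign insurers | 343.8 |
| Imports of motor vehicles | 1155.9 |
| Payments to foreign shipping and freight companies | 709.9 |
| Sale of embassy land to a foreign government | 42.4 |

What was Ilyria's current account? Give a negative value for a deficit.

-6775.7

Goods: -3377.8 - 1155.9 = -4533.7
Services: -709.9 - 772.4 - 343.8 + 243.2 = -1582.9
Primary income: -184.7 - 378.5 = -563.2
Secondary income: -95.9
Current account = (-4533.7) + (-1582.9) + (-563.2) + (-95.9) = -6775.7
(Excluded from the current account — financial account: foreign purchases of domestic corporate bonds 1982.2, purchases of foreign government bonds by domestic residents 691.2, foreign purchases of equities on the domestic stock exchange 1219.3, increase in resident deposits held at foreign banks 599.6; capital account: sale of embassy land to a foreign government 42.4.)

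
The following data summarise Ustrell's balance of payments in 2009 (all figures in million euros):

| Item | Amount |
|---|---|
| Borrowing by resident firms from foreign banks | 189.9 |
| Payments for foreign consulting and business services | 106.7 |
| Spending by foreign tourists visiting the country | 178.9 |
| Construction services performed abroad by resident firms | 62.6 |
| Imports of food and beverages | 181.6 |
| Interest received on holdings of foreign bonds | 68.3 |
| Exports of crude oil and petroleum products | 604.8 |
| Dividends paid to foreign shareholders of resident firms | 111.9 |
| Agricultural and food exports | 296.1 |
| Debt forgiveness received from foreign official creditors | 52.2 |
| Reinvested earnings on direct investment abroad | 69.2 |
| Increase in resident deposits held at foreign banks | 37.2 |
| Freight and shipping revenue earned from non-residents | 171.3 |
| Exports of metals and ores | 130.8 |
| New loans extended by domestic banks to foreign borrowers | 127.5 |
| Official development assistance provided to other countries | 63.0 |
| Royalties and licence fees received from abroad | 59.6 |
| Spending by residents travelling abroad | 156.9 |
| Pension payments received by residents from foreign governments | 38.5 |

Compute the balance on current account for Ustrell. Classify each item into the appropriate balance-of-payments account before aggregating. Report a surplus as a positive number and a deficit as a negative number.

1060.0

Goods: 604.8 + 296.1 + 130.8 - 181.6 = 850.1
Services: -106.7 + 178.9 - 156.9 + 171.3 + 59.6 + 62.6 = 208.8
Primary income: -111.9 + 68.3 + 69.2 = 25.6
Secondary income: 38.5 - 63.0 = -24.5
Current account = 850.1 + 208.8 + 25.6 + (-24.5) = 1060.0
(Excluded from the current account — financial account: borrowing by resident firms from foreign banks 189.9, increase in resident deposits held at foreign banks 37.2, new loans extended by domestic banks to foreign borrowers 127.5; capital account: debt forgiveness received from foreign official creditors 52.2.)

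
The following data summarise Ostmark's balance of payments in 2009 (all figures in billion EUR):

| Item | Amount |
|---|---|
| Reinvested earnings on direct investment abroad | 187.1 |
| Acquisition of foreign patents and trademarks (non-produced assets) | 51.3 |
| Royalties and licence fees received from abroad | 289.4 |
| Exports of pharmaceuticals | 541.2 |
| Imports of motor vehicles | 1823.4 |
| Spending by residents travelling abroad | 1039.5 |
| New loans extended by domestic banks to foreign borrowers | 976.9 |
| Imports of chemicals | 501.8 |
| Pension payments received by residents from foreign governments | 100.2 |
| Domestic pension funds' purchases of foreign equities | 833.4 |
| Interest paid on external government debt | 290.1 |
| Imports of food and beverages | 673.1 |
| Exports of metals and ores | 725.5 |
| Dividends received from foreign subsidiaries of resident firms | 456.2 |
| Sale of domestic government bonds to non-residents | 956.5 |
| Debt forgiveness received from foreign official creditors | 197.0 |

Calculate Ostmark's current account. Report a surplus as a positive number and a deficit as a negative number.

-2028.3

Goods: -501.8 + 541.2 - 673.1 - 1823.4 + 725.5 = -1731.6
Services: -1039.5 + 289.4 = -750.1
Primary income: 187.1 - 290.1 + 456.2 = 353.2
Secondary income: 100.2
Current account = (-1731.6) + (-750.1) + 353.2 + 100.2 = -2028.3
(Excluded from the current account — capital account: acquisition of foreign patents and trademarks (non-produced assets) 51.3, debt forgiveness received from foreign official creditors 197.0; financial account: new loans extended by domestic banks to foreign borrowers 976.9, domestic pension funds' purchases of foreign equities 833.4, sale of domestic government bonds to non-residents 956.5.)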